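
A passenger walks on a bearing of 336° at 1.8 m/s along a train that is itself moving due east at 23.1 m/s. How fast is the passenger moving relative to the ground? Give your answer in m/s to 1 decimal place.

22.4 m/s

Taking east as x and north as y: train velocity = (23.100, 0.000) m/s; passenger velocity relative to train = (-0.732, 1.644) m/s.
Velocity relative to ground = (23.100, 0.000) + (-0.732, 1.644) = (22.368, 1.644) m/s.
Speed = |(22.368, 1.644)| = 22.428 m/s.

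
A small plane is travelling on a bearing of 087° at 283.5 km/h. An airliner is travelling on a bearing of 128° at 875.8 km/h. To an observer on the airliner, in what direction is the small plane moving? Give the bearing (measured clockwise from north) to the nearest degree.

324°

Taking east as x and north as y: small plane velocity = (283.111, 14.837) km/h; airliner velocity = (690.140, -539.196) km/h.
Velocity of small plane relative to airliner = (283.111, 14.837) − (690.140, -539.196) = (-407.028, 554.034) km/h.
Bearing = atan2(-407.03, 554.03) = 323.70° clockwise from north.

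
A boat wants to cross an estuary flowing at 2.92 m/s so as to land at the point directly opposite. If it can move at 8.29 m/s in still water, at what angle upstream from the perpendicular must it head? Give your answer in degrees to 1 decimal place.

To cancel the current, the upstream component of the boat's velocity must equal the flow: 8.29 sin θ = 2.92.
sin θ = 2.92 / 8.29 = 0.3522.
θ = arcsin(0.3522) = 20.624°.

20.6°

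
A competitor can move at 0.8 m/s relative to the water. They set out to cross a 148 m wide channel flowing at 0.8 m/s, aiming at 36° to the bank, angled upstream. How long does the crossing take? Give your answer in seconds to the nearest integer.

315 s

The component of the competitor's velocity perpendicular to the bank is 0.8 × sin 36° = 0.470 m/s.
The current is parallel to the bank, so it does not affect the crossing time.
Time = 148 / 0.470 = 314.741 s.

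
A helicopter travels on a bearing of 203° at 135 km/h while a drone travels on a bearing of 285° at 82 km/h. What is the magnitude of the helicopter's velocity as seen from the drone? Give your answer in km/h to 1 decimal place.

Taking east as x and north as y: helicopter velocity = (-52.749, -124.268) km/h; drone velocity = (-79.206, 21.223) km/h.
Velocity of helicopter relative to drone = (-52.749, -124.268) − (-79.206, 21.223) = (26.457, -145.491) km/h.
Magnitude = |(26.457, -145.491)| = 147.877 km/h.

147.9 km/h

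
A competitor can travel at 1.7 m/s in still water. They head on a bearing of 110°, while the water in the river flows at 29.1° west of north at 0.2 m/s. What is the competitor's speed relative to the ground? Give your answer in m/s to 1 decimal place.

1.6 m/s

Taking east as x and north as y: velocity relative to the water = (1.597, -0.581) m/s; the water relative to ground = (-0.097, 0.175) m/s.
Velocity relative to ground = (1.597, -0.581) + (-0.097, 0.175) = (1.500, -0.407) m/s.
Speed = |(1.500, -0.407)| = 1.554 m/s.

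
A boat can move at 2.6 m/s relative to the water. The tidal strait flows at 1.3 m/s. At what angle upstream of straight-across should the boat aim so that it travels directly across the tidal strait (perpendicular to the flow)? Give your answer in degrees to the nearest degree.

30°

To cancel the current, the upstream component of the boat's velocity must equal the flow: 2.6 sin θ = 1.3.
sin θ = 1.3 / 2.6 = 0.5000.
θ = arcsin(0.5000) = 30.000°.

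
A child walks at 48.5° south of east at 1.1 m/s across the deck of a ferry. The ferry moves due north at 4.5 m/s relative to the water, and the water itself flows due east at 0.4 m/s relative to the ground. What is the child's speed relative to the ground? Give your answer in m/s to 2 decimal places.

3.85 m/s

In east/north components (m/s): child relative to ferry = (0.729, -0.824); ferry relative to water = (0.000, 4.500); water relative to ground = (0.400, 0.000).
Sum = (1.129, 3.676) m/s.
Speed = |(1.129, 3.676)| = 3.846 m/s.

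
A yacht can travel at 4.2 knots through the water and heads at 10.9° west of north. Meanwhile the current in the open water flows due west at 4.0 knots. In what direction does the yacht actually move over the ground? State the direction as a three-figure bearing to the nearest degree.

Taking east as x and north as y: velocity relative to the water = (-0.794, 4.124) knots; the water relative to ground = (-4.000, 0.000) knots.
Velocity relative to ground = (-0.794, 4.124) + (-4.000, 0.000) = (-4.794, 4.124) knots.
Bearing = atan2(-4.79, 4.12) = 310.70° clockwise from north.

311°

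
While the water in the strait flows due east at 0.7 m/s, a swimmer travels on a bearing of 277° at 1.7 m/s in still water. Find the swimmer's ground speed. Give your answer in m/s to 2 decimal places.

1.01 m/s

Taking east as x and north as y: velocity relative to the water = (-1.687, 0.207) m/s; the water relative to ground = (0.700, 0.000) m/s.
Velocity relative to ground = (-1.687, 0.207) + (0.700, 0.000) = (-0.987, 0.207) m/s.
Speed = |(-0.987, 0.207)| = 1.009 m/s.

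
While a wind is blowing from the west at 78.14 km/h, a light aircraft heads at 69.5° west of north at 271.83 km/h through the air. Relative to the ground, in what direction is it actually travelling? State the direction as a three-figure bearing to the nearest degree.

298°

Taking east as x and north as y: velocity relative to the air = (-254.616, 95.197) km/h; the air relative to ground = (78.140, 0.000) km/h.
Velocity relative to ground = (-254.616, 95.197) + (78.140, 0.000) = (-176.476, 95.197) km/h.
Bearing = atan2(-176.48, 95.20) = 298.34° clockwise from north.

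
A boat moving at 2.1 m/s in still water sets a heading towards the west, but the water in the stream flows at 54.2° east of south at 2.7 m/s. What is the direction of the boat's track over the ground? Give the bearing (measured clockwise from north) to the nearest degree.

177°

Taking east as x and north as y: velocity relative to the water = (-2.100, 0.000) m/s; the water relative to ground = (2.190, -1.579) m/s.
Velocity relative to ground = (-2.100, 0.000) + (2.190, -1.579) = (0.090, -1.579) m/s.
Bearing = atan2(0.09, -1.58) = 176.74° clockwise from north.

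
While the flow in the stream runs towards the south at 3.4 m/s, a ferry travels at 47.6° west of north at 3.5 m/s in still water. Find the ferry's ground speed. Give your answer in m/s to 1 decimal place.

2.8 m/s

Taking east as x and north as y: velocity relative to the water = (-2.585, 2.360) m/s; the water relative to ground = (0.000, -3.400) m/s.
Velocity relative to ground = (-2.585, 2.360) + (0.000, -3.400) = (-2.585, -1.040) m/s.
Speed = |(-2.585, -1.040)| = 2.786 m/s.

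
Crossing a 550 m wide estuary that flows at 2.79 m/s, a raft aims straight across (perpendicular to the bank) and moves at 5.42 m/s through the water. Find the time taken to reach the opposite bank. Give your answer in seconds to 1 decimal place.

101.5 s

The component of the raft's velocity perpendicular to the bank is 5.42 m/s.
The current is parallel to the bank, so it does not affect the crossing time.
Time = 550 / 5.420 = 101.476 s.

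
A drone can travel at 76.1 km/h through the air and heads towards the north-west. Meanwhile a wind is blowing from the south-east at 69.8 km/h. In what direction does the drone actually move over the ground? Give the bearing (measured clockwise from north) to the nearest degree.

315°

Taking east as x and north as y: velocity relative to the air = (-53.811, 53.811) km/h; the air relative to ground = (-49.356, 49.356) km/h.
Velocity relative to ground = (-53.811, 53.811) + (-49.356, 49.356) = (-103.167, 103.167) km/h.
Bearing = atan2(-103.17, 103.17) = 315.00° clockwise from north.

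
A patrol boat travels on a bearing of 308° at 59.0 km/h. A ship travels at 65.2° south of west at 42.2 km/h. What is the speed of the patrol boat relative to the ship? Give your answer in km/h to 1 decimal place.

Taking east as x and north as y: patrol boat velocity = (-46.493, 36.324) km/h; ship velocity = (-17.701, -38.308) km/h.
Velocity of patrol boat relative to ship = (-46.493, 36.324) − (-17.701, -38.308) = (-28.792, 74.632) km/h.
Magnitude = |(-28.792, 74.632)| = 79.993 km/h.

80.0 km/h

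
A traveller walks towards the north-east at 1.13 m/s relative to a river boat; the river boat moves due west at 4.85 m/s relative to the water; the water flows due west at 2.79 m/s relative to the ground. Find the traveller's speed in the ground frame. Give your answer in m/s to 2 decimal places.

6.89 m/s

In east/north components (m/s): traveller relative to river boat = (0.799, 0.799); river boat relative to water = (-4.850, 0.000); water relative to ground = (-2.790, 0.000).
Sum = (-6.841, 0.799) m/s.
Speed = |(-6.841, 0.799)| = 6.887 m/s.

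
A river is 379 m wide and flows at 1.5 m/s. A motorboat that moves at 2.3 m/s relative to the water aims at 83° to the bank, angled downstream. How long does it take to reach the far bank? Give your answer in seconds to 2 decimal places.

166.02 s

The component of the motorboat's velocity perpendicular to the bank is 2.3 × sin 83° = 2.283 m/s.
The flow acts along the bank and has no component across it.
Time = 379 / 2.283 = 166.020 s.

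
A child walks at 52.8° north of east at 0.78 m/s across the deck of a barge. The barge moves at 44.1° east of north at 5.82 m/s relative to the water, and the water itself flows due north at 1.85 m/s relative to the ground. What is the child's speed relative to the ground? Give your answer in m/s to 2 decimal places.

In east/north components (m/s): child relative to barge = (0.472, 0.621); barge relative to water = (4.050, 4.179); water relative to ground = (0.000, 1.850).
Sum = (4.522, 6.651) m/s.
Speed = |(4.522, 6.651)| = 8.042 m/s.

8.04 m/s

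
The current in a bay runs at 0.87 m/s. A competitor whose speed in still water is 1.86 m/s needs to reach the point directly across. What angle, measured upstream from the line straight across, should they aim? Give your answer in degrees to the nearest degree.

To cancel the current, the upstream component of the competitor's velocity must equal the flow: 1.86 sin θ = 0.87.
sin θ = 0.87 / 1.86 = 0.4677.
θ = arcsin(0.4677) = 27.888°.

28°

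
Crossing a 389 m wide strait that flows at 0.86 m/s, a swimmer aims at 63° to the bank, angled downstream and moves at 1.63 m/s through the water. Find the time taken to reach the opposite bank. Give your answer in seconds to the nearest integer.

268 s

The component of the swimmer's velocity perpendicular to the bank is 1.63 × sin 63° = 1.452 m/s.
Only the cross-stream component determines the crossing time; the current contributes nothing perpendicular to the bank.
Time = 389 / 1.452 = 267.844 s.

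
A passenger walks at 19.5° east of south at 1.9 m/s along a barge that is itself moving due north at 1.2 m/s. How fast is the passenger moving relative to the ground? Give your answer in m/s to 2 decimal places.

Taking east as x and north as y: barge velocity = (0.000, 1.200) m/s; passenger velocity relative to barge = (0.634, -1.791) m/s.
Velocity relative to ground = (0.000, 1.200) + (0.634, -1.791) = (0.634, -0.591) m/s.
Speed = |(0.634, -0.591)| = 0.867 m/s.

0.87 m/s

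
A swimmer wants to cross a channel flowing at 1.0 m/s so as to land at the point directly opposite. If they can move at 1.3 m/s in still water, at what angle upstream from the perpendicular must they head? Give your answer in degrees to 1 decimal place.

50.3°

To cancel the current, the upstream component of the swimmer's velocity must equal the flow: 1.3 sin θ = 1.0.
sin θ = 1.0 / 1.3 = 0.7692.
θ = arcsin(0.7692) = 50.285°.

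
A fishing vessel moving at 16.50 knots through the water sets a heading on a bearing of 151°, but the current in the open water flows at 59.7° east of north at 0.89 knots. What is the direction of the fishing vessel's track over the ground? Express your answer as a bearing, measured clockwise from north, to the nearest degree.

148°

Taking east as x and north as y: velocity relative to the water = (7.999, -14.431) knots; the water relative to ground = (0.768, 0.449) knots.
Velocity relative to ground = (7.999, -14.431) + (0.768, 0.449) = (8.768, -13.982) knots.
Bearing = atan2(8.77, -13.98) = 147.91° clockwise from north.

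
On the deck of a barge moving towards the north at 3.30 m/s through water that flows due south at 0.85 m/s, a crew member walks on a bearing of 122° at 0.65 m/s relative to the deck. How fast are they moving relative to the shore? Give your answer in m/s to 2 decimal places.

2.18 m/s

In east/north components (m/s): crew member relative to barge = (0.551, -0.344); barge relative to water = (0.000, 3.300); water relative to ground = (0.000, -0.850).
Sum = (0.551, 2.106) m/s.
Speed = |(0.551, 2.106)| = 2.177 m/s.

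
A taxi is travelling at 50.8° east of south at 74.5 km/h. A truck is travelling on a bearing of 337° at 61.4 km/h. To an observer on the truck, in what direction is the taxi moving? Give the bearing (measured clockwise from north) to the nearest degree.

142°

Taking east as x and north as y: taxi velocity = (57.733, -47.086) km/h; truck velocity = (-23.991, 56.519) km/h.
Velocity of taxi relative to truck = (57.733, -47.086) − (-23.991, 56.519) = (81.724, -103.605) km/h.
Bearing = atan2(81.72, -103.61) = 141.73° clockwise from north.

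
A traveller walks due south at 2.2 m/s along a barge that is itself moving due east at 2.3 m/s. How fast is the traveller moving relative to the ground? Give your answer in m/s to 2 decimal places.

3.18 m/s

Taking east as x and north as y: barge velocity = (2.300, 0.000) m/s; traveller velocity relative to barge = (0.000, -2.200) m/s.
Velocity relative to ground = (2.300, 0.000) + (0.000, -2.200) = (2.300, -2.200) m/s.
Speed = |(2.300, -2.200)| = 3.183 m/s.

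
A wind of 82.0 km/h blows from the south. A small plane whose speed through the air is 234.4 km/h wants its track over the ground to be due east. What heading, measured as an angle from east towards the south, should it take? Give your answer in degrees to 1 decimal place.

20.5°

The wind pushes perpendicular to the desired track; the heading must have a component into the wind equal to 82.0 km/h: 234.4 sin θ = 82.0.
sin θ = 0.3498, so θ = 20.477°.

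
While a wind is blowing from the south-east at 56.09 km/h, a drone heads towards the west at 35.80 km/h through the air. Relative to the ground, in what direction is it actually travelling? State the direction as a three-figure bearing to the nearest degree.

298°

Taking east as x and north as y: velocity relative to the air = (-35.800, 0.000) km/h; the air relative to ground = (-39.662, 39.662) km/h.
Velocity relative to ground = (-35.800, 0.000) + (-39.662, 39.662) = (-75.462, 39.662) km/h.
Bearing = atan2(-75.46, 39.66) = 297.73° clockwise from north.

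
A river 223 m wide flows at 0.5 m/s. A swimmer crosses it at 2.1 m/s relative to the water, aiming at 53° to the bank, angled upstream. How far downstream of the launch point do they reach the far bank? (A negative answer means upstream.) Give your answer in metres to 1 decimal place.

-101.6 m

Perpendicular speed = 1.677 m/s; crossing time = 223 / 1.677 = 132.965 s.
Net downstream speed = -0.764 m/s.
Drift = -0.764 × 132.965 = -101.560 m (upstream).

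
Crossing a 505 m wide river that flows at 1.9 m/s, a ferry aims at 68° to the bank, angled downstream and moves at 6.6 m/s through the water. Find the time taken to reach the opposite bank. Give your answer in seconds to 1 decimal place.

The component of the ferry's velocity perpendicular to the bank is 6.6 × sin 68° = 6.119 m/s.
The flow acts along the bank and has no component across it.
Time = 505 / 6.119 = 82.524 s.

82.5 s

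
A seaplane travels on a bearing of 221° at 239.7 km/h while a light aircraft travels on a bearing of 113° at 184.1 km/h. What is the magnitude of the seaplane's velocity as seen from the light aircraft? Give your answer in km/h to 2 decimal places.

344.42 km/h

Taking east as x and north as y: seaplane velocity = (-157.257, -180.904) km/h; light aircraft velocity = (169.465, -71.934) km/h.
Velocity of seaplane relative to light aircraft = (-157.257, -180.904) − (169.465, -71.934) = (-326.722, -108.970) km/h.
Magnitude = |(-326.722, -108.970)| = 344.415 km/h.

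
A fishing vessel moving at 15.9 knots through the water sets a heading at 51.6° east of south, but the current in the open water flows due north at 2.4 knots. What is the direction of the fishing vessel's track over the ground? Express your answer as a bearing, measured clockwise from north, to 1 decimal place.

121.0°

Taking east as x and north as y: velocity relative to the water = (12.461, -9.876) knots; the water relative to ground = (0.000, 2.400) knots.
Velocity relative to ground = (12.461, -9.876) + (0.000, 2.400) = (12.461, -7.476) knots.
Bearing = atan2(12.46, -7.48) = 120.96° clockwise from north.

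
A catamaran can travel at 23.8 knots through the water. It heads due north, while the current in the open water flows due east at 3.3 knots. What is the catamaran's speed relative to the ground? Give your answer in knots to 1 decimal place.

24.0 knots

Taking east as x and north as y: velocity relative to the water = (0.000, 23.800) knots; the water relative to ground = (3.300, 0.000) knots.
Velocity relative to ground = (0.000, 23.800) + (3.300, 0.000) = (3.300, 23.800) knots.
Speed = |(3.300, 23.800)| = 24.028 knots.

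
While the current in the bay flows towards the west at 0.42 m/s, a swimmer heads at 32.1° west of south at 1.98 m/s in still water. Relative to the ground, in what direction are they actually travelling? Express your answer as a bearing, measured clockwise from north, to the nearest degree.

221°

Taking east as x and north as y: velocity relative to the water = (-1.052, -1.677) m/s; the water relative to ground = (-0.420, 0.000) m/s.
Velocity relative to ground = (-1.052, -1.677) + (-0.420, 0.000) = (-1.472, -1.677) m/s.
Bearing = atan2(-1.47, -1.68) = 221.27° clockwise from north.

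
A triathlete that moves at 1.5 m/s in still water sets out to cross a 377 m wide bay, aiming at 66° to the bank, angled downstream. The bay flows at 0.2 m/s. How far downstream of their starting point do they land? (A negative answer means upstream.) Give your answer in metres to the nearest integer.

223 m

Perpendicular speed = 1.370 m/s; crossing time = 377 / 1.370 = 275.119 s.
Net downstream speed = 0.810 m/s.
Drift = 0.810 × 275.119 = 222.875 m (downstream).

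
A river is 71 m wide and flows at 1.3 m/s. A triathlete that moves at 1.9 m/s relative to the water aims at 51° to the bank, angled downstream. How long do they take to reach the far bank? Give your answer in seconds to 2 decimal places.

48.08 s

The component of the triathlete's velocity perpendicular to the bank is 1.9 × sin 51° = 1.477 m/s.
The flow acts along the bank and has no component across it.
Time = 71 / 1.477 = 48.084 s.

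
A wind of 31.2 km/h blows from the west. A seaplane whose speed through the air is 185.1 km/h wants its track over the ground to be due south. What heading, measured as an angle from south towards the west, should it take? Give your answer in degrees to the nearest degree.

10°

The wind pushes perpendicular to the desired track; the heading must have a component into the wind equal to 31.2 km/h: 185.1 sin θ = 31.2.
sin θ = 0.1686, so θ = 9.704°.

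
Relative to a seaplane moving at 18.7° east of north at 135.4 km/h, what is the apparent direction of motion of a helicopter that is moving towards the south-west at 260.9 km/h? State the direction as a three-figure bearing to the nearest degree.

216°

Taking east as x and north as y: helicopter velocity = (-184.484, -184.484) km/h; seaplane velocity = (43.411, 128.252) km/h.
Velocity of helicopter relative to seaplane = (-184.484, -184.484) − (43.411, 128.252) = (-227.895, -312.736) km/h.
Bearing = atan2(-227.90, -312.74) = 216.08° clockwise from north.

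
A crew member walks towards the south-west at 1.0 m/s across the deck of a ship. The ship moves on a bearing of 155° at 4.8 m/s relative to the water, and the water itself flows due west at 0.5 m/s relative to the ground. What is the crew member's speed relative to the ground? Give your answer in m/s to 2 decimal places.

5.12 m/s

In east/north components (m/s): crew member relative to ship = (-0.707, -0.707); ship relative to water = (2.029, -4.350); water relative to ground = (-0.500, 0.000).
Sum = (0.821, -5.057) m/s.
Speed = |(0.821, -5.057)| = 5.124 m/s.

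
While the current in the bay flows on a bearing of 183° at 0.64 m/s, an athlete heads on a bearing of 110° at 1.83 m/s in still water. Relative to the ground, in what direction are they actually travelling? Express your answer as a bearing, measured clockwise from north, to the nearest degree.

Taking east as x and north as y: velocity relative to the water = (1.720, -0.626) m/s; the water relative to ground = (-0.033, -0.639) m/s.
Velocity relative to ground = (1.720, -0.626) + (-0.033, -0.639) = (1.686, -1.265) m/s.
Bearing = atan2(1.69, -1.27) = 126.88° clockwise from north.

127°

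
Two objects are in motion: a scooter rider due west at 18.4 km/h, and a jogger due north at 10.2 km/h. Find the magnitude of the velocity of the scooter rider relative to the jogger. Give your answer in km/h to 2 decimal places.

21.04 km/h

Taking east as x and north as y: scooter rider velocity = (-18.400, 0.000) km/h; jogger velocity = (0.000, 10.200) km/h.
Velocity of scooter rider relative to jogger = (-18.400, 0.000) − (0.000, 10.200) = (-18.400, -10.200) km/h.
Magnitude = |(-18.400, -10.200)| = 21.038 km/h.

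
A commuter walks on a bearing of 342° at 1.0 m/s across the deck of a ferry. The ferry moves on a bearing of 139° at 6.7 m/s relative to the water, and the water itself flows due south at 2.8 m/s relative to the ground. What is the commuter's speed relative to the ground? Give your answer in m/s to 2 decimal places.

In east/north components (m/s): commuter relative to ferry = (-0.309, 0.951); ferry relative to water = (4.396, -5.057); water relative to ground = (0.000, -2.800).
Sum = (4.087, -6.905) m/s.
Speed = |(4.087, -6.905)| = 8.024 m/s.

8.02 m/s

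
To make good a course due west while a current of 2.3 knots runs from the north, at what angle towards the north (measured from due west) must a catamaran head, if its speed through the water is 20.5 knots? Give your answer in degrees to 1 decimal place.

6.4°

The current pushes perpendicular to the desired track; the heading must have a component into the current equal to 2.3 knots: 20.5 sin θ = 2.3.
sin θ = 0.1122, so θ = 6.442°.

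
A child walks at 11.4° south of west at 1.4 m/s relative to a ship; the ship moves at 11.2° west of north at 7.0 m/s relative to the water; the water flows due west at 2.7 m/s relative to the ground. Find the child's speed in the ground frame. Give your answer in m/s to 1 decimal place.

In east/north components (m/s): child relative to ship = (-1.372, -0.277); ship relative to water = (-1.360, 6.867); water relative to ground = (-2.700, 0.000).
Sum = (-5.432, 6.590) m/s.
Speed = |(-5.432, 6.590)| = 8.540 m/s.

8.5 m/s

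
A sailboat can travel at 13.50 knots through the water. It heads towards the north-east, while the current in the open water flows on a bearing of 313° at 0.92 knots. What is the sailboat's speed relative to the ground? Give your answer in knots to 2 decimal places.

13.50 knots

Taking east as x and north as y: velocity relative to the water = (9.546, 9.546) knots; the water relative to ground = (-0.673, 0.627) knots.
Velocity relative to ground = (9.546, 9.546) + (-0.673, 0.627) = (8.873, 10.173) knots.
Speed = |(8.873, 10.173)| = 13.499 knots.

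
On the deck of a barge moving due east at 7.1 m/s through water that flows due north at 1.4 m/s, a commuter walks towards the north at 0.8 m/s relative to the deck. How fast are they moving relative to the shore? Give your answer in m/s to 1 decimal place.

7.4 m/s

In east/north components (m/s): commuter relative to barge = (0.000, 0.800); barge relative to water = (7.100, 0.000); water relative to ground = (0.000, 1.400).
Sum = (7.100, 2.200) m/s.
Speed = |(7.100, 2.200)| = 7.433 m/s.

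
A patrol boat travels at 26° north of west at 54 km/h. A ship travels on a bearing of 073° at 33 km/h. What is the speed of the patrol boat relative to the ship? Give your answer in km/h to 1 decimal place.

Taking east as x and north as y: patrol boat velocity = (-48.535, 23.672) km/h; ship velocity = (31.558, 9.648) km/h.
Velocity of patrol boat relative to ship = (-48.535, 23.672) − (31.558, 9.648) = (-80.093, 14.024) km/h.
Magnitude = |(-80.093, 14.024)| = 81.311 km/h.

81.3 km/h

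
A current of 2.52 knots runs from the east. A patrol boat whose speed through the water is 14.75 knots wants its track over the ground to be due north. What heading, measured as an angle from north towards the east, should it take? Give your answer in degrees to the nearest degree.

The current pushes perpendicular to the desired track; the heading must have a component into the current equal to 2.52 knots: 14.75 sin θ = 2.52.
sin θ = 0.1708, so θ = 9.837°.

10°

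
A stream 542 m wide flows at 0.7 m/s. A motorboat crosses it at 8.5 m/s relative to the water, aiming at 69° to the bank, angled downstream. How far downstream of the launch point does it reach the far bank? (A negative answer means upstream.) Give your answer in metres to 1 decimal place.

255.9 m

Perpendicular speed = 7.935 m/s; crossing time = 542 / 7.935 = 68.301 s.
Net downstream speed = 3.746 m/s.
Drift = 3.746 × 68.301 = 255.865 m (downstream).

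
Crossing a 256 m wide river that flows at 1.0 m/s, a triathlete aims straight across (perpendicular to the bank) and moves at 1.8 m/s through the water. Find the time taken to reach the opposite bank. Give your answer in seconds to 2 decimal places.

The component of the triathlete's velocity perpendicular to the bank is 1.8 m/s.
The flow acts along the bank and has no component across it.
Time = 256 / 1.800 = 142.222 s.

142.22 s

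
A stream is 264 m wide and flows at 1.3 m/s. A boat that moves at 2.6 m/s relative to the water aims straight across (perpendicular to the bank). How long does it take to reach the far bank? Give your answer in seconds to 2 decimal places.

101.54 s

The component of the boat's velocity perpendicular to the bank is 2.6 m/s.
The current is parallel to the bank, so it does not affect the crossing time.
Time = 264 / 2.600 = 101.538 s.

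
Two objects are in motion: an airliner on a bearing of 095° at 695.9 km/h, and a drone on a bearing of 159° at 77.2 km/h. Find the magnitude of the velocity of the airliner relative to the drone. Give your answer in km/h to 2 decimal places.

665.68 km/h

Taking east as x and north as y: airliner velocity = (693.252, -60.652) km/h; drone velocity = (27.666, -72.072) km/h.
Velocity of airliner relative to drone = (693.252, -60.652) − (27.666, -72.072) = (665.586, 11.421) km/h.
Magnitude = |(665.586, 11.421)| = 665.684 km/h.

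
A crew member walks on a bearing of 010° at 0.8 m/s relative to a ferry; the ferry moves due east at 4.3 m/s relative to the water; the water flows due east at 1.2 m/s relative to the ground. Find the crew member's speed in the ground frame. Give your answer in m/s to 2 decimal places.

5.69 m/s

In east/north components (m/s): crew member relative to ferry = (0.139, 0.788); ferry relative to water = (4.300, 0.000); water relative to ground = (1.200, 0.000).
Sum = (5.639, 0.788) m/s.
Speed = |(5.639, 0.788)| = 5.694 m/s.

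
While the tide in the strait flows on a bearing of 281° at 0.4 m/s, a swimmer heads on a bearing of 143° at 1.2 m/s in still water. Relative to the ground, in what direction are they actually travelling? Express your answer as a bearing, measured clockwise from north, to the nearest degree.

160°

Taking east as x and north as y: velocity relative to the water = (0.722, -0.958) m/s; the water relative to ground = (-0.393, 0.076) m/s.
Velocity relative to ground = (0.722, -0.958) + (-0.393, 0.076) = (0.330, -0.882) m/s.
Bearing = atan2(0.33, -0.88) = 159.51° clockwise from north.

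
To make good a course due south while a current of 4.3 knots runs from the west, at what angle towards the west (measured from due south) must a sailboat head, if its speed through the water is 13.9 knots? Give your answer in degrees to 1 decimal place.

18.0°

The current pushes perpendicular to the desired track; the heading must have a component into the current equal to 4.3 knots: 13.9 sin θ = 4.3.
sin θ = 0.3094, so θ = 18.020°.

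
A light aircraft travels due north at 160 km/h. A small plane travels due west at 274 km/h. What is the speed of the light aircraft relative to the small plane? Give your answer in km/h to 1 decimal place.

317.3 km/h

Taking east as x and north as y: light aircraft velocity = (0.000, 160.000) km/h; small plane velocity = (-274.000, 0.000) km/h.
Velocity of light aircraft relative to small plane = (0.000, 160.000) − (-274.000, 0.000) = (274.000, 160.000) km/h.
Magnitude = |(274.000, 160.000)| = 317.295 km/h.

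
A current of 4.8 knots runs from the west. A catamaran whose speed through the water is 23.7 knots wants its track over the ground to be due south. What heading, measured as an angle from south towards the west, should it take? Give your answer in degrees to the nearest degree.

The current pushes perpendicular to the desired track; the heading must have a component into the current equal to 4.8 knots: 23.7 sin θ = 4.8.
sin θ = 0.2025, so θ = 11.685°.

12°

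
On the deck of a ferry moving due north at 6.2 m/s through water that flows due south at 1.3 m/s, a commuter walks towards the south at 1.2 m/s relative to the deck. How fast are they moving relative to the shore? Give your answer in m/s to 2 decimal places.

3.70 m/s

In east/north components (m/s): commuter relative to ferry = (0.000, -1.200); ferry relative to water = (0.000, 6.200); water relative to ground = (0.000, -1.300).
Sum = (0.000, 3.700) m/s.
Speed = |(0.000, 3.700)| = 3.700 m/s.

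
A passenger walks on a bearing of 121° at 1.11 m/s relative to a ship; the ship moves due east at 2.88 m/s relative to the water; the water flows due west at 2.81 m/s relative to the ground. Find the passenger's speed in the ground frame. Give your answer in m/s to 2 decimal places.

1.17 m/s

In east/north components (m/s): passenger relative to ship = (0.951, -0.572); ship relative to water = (2.880, 0.000); water relative to ground = (-2.810, 0.000).
Sum = (1.021, -0.572) m/s.
Speed = |(1.021, -0.572)| = 1.171 m/s.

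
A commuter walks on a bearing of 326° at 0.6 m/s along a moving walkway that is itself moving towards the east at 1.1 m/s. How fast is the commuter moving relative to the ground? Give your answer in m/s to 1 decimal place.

Taking east as x and north as y: moving walkway velocity = (1.100, 0.000) m/s; commuter velocity relative to moving walkway = (-0.336, 0.497) m/s.
Velocity relative to ground = (1.100, 0.000) + (-0.336, 0.497) = (0.764, 0.497) m/s.
Speed = |(0.764, 0.497)| = 0.912 m/s.

0.9 m/s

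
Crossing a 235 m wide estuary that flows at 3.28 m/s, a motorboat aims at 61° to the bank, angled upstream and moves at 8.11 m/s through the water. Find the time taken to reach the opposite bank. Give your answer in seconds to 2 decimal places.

The component of the motorboat's velocity perpendicular to the bank is 8.11 × sin 61° = 7.093 m/s.
Only the cross-stream component determines the crossing time; the current contributes nothing perpendicular to the bank.
Time = 235 / 7.093 = 33.130 s.

33.13 s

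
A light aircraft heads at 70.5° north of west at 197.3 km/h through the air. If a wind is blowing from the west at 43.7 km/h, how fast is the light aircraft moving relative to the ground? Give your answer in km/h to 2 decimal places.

187.30 km/h

Taking east as x and north as y: velocity relative to the air = (-65.860, 185.983) km/h; the air relative to ground = (43.700, 0.000) km/h.
Velocity relative to ground = (-65.860, 185.983) + (43.700, 0.000) = (-22.160, 185.983) km/h.
Speed = |(-22.160, 185.983)| = 187.299 km/h.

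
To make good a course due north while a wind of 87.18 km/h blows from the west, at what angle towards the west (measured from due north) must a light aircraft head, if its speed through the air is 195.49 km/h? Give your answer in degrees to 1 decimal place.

The wind pushes perpendicular to the desired track; the heading must have a component into the wind equal to 87.18 km/h: 195.49 sin θ = 87.18.
sin θ = 0.4460, so θ = 26.485°.

26.5°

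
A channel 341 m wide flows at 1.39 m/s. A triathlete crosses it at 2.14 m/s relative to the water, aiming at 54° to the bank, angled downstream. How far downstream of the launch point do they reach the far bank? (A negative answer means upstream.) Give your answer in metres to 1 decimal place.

521.5 m

Perpendicular speed = 1.731 m/s; crossing time = 341 / 1.731 = 196.962 s.
Net downstream speed = 2.648 m/s.
Drift = 2.648 × 196.962 = 521.529 m (downstream).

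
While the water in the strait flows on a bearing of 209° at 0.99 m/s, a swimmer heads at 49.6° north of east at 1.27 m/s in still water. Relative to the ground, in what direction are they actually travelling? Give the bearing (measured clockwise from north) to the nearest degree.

Taking east as x and north as y: velocity relative to the water = (0.823, 0.967) m/s; the water relative to ground = (-0.480, -0.866) m/s.
Velocity relative to ground = (0.823, 0.967) + (-0.480, -0.866) = (0.343, 0.101) m/s.
Bearing = atan2(0.34, 0.10) = 73.56° clockwise from north.

074°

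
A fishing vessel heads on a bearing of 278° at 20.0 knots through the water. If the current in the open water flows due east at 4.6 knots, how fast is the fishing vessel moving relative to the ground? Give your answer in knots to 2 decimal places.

15.46 knots

Taking east as x and north as y: velocity relative to the water = (-19.805, 2.783) knots; the water relative to ground = (4.600, 0.000) knots.
Velocity relative to ground = (-19.805, 2.783) + (4.600, 0.000) = (-15.205, 2.783) knots.
Speed = |(-15.205, 2.783)| = 15.458 knots.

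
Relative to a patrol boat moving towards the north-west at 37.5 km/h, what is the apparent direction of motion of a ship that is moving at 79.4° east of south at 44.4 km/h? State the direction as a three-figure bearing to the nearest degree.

116°

Taking east as x and north as y: ship velocity = (43.642, -8.167) km/h; patrol boat velocity = (-26.517, 26.517) km/h.
Velocity of ship relative to patrol boat = (43.642, -8.167) − (-26.517, 26.517) = (70.159, -34.684) km/h.
Bearing = atan2(70.16, -34.68) = 116.31° clockwise from north.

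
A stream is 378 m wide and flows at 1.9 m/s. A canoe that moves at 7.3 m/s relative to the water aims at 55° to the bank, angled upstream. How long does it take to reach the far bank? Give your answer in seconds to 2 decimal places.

63.21 s

The component of the canoe's velocity perpendicular to the bank is 7.3 × sin 55° = 5.980 m/s.
The current is parallel to the bank, so it does not affect the crossing time.
Time = 378 / 5.980 = 63.213 s.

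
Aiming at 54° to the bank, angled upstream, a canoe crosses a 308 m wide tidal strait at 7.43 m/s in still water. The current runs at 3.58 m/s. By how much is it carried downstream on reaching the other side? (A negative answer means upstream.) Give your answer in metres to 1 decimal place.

-40.3 m

Perpendicular speed = 6.011 m/s; crossing time = 308 / 6.011 = 51.239 s.
Net downstream speed = -0.787 m/s.
Drift = -0.787 × 51.239 = -40.338 m (upstream).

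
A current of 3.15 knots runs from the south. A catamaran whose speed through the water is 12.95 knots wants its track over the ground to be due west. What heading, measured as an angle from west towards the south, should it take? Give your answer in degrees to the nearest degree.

14°

The current pushes perpendicular to the desired track; the heading must have a component into the current equal to 3.15 knots: 12.95 sin θ = 3.15.
sin θ = 0.2432, so θ = 14.078°.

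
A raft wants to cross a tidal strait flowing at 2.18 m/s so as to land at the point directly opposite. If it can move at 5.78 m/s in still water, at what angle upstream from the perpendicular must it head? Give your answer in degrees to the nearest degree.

To cancel the current, the upstream component of the raft's velocity must equal the flow: 5.78 sin θ = 2.18.
sin θ = 2.18 / 5.78 = 0.3772.
θ = arcsin(0.3772) = 22.158°.

22°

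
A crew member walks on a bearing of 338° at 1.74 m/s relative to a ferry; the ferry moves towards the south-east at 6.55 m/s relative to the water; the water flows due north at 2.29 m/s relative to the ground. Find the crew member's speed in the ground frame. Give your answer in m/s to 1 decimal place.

4.0 m/s

In east/north components (m/s): crew member relative to ferry = (-0.652, 1.613); ferry relative to water = (4.632, -4.632); water relative to ground = (0.000, 2.290).
Sum = (3.980, -0.728) m/s.
Speed = |(3.980, -0.728)| = 4.046 m/s.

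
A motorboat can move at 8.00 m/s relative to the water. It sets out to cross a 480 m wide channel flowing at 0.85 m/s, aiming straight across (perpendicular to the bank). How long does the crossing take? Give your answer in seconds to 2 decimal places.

The component of the motorboat's velocity perpendicular to the bank is 8.00 m/s.
Only the cross-stream component determines the crossing time; the current contributes nothing perpendicular to the bank.
Time = 480 / 8.000 = 60.000 s.

60.00 s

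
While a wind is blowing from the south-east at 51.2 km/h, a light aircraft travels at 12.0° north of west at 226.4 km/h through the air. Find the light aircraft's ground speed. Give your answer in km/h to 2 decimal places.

Taking east as x and north as y: velocity relative to the air = (-221.453, 47.071) km/h; the air relative to ground = (-36.204, 36.204) km/h.
Velocity relative to ground = (-221.453, 47.071) + (-36.204, 36.204) = (-257.656, 83.275) km/h.
Speed = |(-257.656, 83.275)| = 270.780 km/h.

270.78 km/h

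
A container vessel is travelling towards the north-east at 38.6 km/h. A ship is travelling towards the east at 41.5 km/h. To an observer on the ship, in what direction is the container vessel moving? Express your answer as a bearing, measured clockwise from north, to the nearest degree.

333°

Taking east as x and north as y: container vessel velocity = (27.294, 27.294) km/h; ship velocity = (41.500, 0.000) km/h.
Velocity of container vessel relative to ship = (27.294, 27.294) − (41.500, 0.000) = (-14.206, 27.294) km/h.
Bearing = atan2(-14.21, 27.29) = 332.50° clockwise from north.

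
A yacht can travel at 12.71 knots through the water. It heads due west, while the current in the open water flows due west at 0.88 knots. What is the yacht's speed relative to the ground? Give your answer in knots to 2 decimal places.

Taking east as x and north as y: velocity relative to the water = (-12.710, 0.000) knots; the water relative to ground = (-0.880, 0.000) knots.
Velocity relative to ground = (-12.710, 0.000) + (-0.880, 0.000) = (-13.590, 0.000) knots.
Speed = |(-13.590, 0.000)| = 13.590 knots.

13.59 knots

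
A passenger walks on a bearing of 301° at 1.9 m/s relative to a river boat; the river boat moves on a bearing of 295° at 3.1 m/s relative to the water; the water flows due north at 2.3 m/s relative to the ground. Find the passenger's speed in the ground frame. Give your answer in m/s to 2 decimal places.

In east/north components (m/s): passenger relative to river boat = (-1.629, 0.979); river boat relative to water = (-2.810, 1.310); water relative to ground = (0.000, 2.300).
Sum = (-4.438, 4.589) m/s.
Speed = |(-4.438, 4.589)| = 6.384 m/s.

6.38 m/s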